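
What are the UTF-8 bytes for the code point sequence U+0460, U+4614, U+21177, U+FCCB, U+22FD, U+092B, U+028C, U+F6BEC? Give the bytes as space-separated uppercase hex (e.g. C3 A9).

U+0460: 2-byte form → D1 A0.
U+4614: 3-byte form → E4 98 94.
U+21177: 4-byte form → F0 A1 85 B7.
U+FCCB: 3-byte form → EF B3 8B.
U+22FD: 3-byte form → E2 8B BD.
U+092B: 3-byte form → E0 A4 AB.
U+028C: 2-byte form → CA 8C.
U+F6BEC: 4-byte form → F3 B6 AF AC.
Concatenated (24 bytes): D1 A0 E4 98 94 F0 A1 85 B7 EF B3 8B E2 8B BD E0 A4 AB CA 8C F3 B6 AF AC.

D1 A0 E4 98 94 F0 A1 85 B7 EF B3 8B E2 8B BD E0 A4 AB CA 8C F3 B6 AF AC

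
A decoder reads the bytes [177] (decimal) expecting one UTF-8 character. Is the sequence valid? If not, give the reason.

invalid (continuation byte with no leading byte)

Byte 0xB1 = 10110001 has the form 10xxxxxx — a continuation byte — but there is no preceding leading byte.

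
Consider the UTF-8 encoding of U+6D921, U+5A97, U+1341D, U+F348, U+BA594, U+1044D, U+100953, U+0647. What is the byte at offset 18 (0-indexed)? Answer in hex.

U+6D921 → 4-byte form F1 AD A4 A1 at offsets 0–3.
U+5A97 → 3-byte form E5 AA 97 at offsets 4–6.
U+1341D → 4-byte form F0 93 90 9D at offsets 7–10.
U+F348 → 3-byte form EF 8D 88 at offsets 11–13.
U+BA594 → 4-byte form F2 BA 96 94 at offsets 14–17.
U+1044D → 4-byte form F0 90 91 8D at offsets 18–21.
Offset 18 falls in char 6's range; it's byte 1 of F0 90 91 8D = 0xF0.

0xF0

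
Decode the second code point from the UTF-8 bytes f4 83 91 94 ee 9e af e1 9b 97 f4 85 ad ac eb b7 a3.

U+E7AF

Offset 0: leading byte 0xF4 = 11110100 → 4-byte char #1 = F4 83 91 94.
Offset 4: leading byte 0xEE = 11101110 → 3-byte char #2 = EE 9E AF.
Leading byte 0xEE = 11101110 matches 1110xxxx → 3-byte sequence.
Byte 1: 0xEE = 11101110, payload 1110 (4 bits).
Byte 2: 0x9E = 10011110 (10xxxxxx ✓), payload 011110.
Byte 3: 0xAF = 10101111 (10xxxxxx ✓), payload 101111.
Concatenate: 1110011110101111 = 0xE7AF (16 bits → U+E7AF).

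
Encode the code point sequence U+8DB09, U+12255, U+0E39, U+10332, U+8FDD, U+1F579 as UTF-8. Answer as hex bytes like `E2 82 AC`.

U+8DB09: 4-byte form → F2 8D AC 89.
U+12255: 4-byte form → F0 92 89 95.
U+0E39: 3-byte form → E0 B8 B9.
U+10332: 4-byte form → F0 90 8C B2.
U+8FDD: 3-byte form → E8 BF 9D.
U+1F579: 4-byte form → F0 9F 95 B9.
Concatenated (22 bytes): F2 8D AC 89 F0 92 89 95 E0 B8 B9 F0 90 8C B2 E8 BF 9D F0 9F 95 B9.

F2 8D AC 89 F0 92 89 95 E0 B8 B9 F0 90 8C B2 E8 BF 9D F0 9F 95 B9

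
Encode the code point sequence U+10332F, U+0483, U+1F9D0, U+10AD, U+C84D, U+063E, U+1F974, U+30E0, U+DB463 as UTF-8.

U+10332F: 4-byte form → F4 83 8C AF.
U+0483: 2-byte form → D2 83.
U+1F9D0: 4-byte form → F0 9F A7 90.
U+10AD: 3-byte form → E1 82 AD.
U+C84D: 3-byte form → EC A1 8D.
U+063E: 2-byte form → D8 BE.
U+1F974: 4-byte form → F0 9F A5 B4.
U+30E0: 3-byte form → E3 83 A0.
U+DB463: 4-byte form → F3 9B 91 A3.
Concatenated (29 bytes): F4 83 8C AF D2 83 F0 9F A7 90 E1 82 AD EC A1 8D D8 BE F0 9F A5 B4 E3 83 A0 F3 9B 91 A3.

F4 83 8C AF D2 83 F0 9F A7 90 E1 82 AD EC A1 8D D8 BE F0 9F A5 B4 E3 83 A0 F3 9B 91 A3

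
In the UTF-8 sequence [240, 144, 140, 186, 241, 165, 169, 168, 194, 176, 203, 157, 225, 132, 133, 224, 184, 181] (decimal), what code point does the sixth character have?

U+0E35

Offset 0: leading byte 0xF0 = 11110000 → 4-byte char #1 = F0 90 8C BA.
Offset 4: leading byte 0xF1 = 11110001 → 4-byte char #2 = F1 A5 A9 A8.
Offset 8: leading byte 0xC2 = 11000010 → 2-byte char #3 = C2 B0.
Offset 10: leading byte 0xCB = 11001011 → 2-byte char #4 = CB 9D.
Offset 12: leading byte 0xE1 = 11100001 → 3-byte char #5 = E1 84 85.
Offset 15: leading byte 0xE0 = 11100000 → 3-byte char #6 = E0 B8 B5.
Leading byte 0xE0 = 11100000 matches 1110xxxx → 3-byte sequence.
Byte 1: 0xE0 = 11100000, payload 0000 (4 bits).
Byte 2: 0xB8 = 10111000 (10xxxxxx ✓), payload 111000.
Byte 3: 0xB5 = 10110101 (10xxxxxx ✓), payload 110101.
Concatenate: 0000111000110101 = 0xE35 (16 bits → U+0E35).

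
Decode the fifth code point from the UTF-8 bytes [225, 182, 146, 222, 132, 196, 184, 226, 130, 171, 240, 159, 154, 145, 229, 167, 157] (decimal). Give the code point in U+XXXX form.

Offset 0: leading byte 0xE1 = 11100001 → 3-byte char #1 = E1 B6 92.
Offset 3: leading byte 0xDE = 11011110 → 2-byte char #2 = DE 84.
Offset 5: leading byte 0xC4 = 11000100 → 2-byte char #3 = C4 B8.
Offset 7: leading byte 0xE2 = 11100010 → 3-byte char #4 = E2 82 AB.
Offset 10: leading byte 0xF0 = 11110000 → 4-byte char #5 = F0 9F 9A 91.
Leading byte 0xF0 = 11110000 matches 11110xxx → 4-byte sequence.
Byte 1: 0xF0 = 11110000, payload 000 (3 bits).
Byte 2: 0x9F = 10011111 (10xxxxxx ✓), payload 011111.
Byte 3: 0x9A = 10011010 (10xxxxxx ✓), payload 011010.
Byte 4: 0x91 = 10010001 (10xxxxxx ✓), payload 010001.
Concatenate: 000011111011010010001 = 0x1F691 (21 bits → U+1F691).

U+1F691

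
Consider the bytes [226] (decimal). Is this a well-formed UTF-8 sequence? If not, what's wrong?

invalid (sequence truncated)

Leading byte 0xE2 = 11100010 → 3-byte form, but only 1 byte is present.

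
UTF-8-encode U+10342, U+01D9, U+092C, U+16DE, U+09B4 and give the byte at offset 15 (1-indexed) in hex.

0xB4

1-indexed offset 15 is 0-indexed offset 14.
U+10342 → 4-byte form F0 90 8D 82 at offsets 0–3.
U+01D9 → 2-byte form C7 99 at offsets 4–5.
U+092C → 3-byte form E0 A4 AC at offsets 6–8.
U+16DE → 3-byte form E1 9B 9E at offsets 9–11.
U+09B4 → 3-byte form E0 A6 B4 at offsets 12–14.
Offset 14 falls in char 5's range; it's byte 3 of E0 A6 B4 = 0xB4.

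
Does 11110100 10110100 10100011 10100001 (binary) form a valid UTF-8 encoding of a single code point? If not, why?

Leading byte 0xF4 = 11110100 → 4-byte form.
Payload = 0x1348E1, which exceeds U+10FFFF, the maximum Unicode code point. (Leading bytes F5–FF, or F4 followed by ≥ 0x90, are invalid.)

invalid (encodes a value above U+10FFFF)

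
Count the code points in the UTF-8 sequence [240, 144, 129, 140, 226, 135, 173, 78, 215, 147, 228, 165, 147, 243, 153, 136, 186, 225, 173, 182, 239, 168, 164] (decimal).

8

Byte at offset 0: 0xF0 = 11110000 → 4-byte char (#1). Advance 4.
Byte at offset 4: 0xE2 = 11100010 → 3-byte char (#2). Advance 3.
Byte at offset 7: 0x4E = 01001110 → 1-byte char (#3). Advance 1.
Byte at offset 8: 0xD7 = 11010111 → 2-byte char (#4). Advance 2.
Byte at offset 10: 0xE4 = 11100100 → 3-byte char (#5). Advance 3.
Byte at offset 13: 0xF3 = 11110011 → 4-byte char (#6). Advance 4.
Byte at offset 17: 0xE1 = 11100001 → 3-byte char (#7). Advance 3.
Byte at offset 20: 0xEF = 11101111 → 3-byte char (#8). Advance 3.
Reached end at offset 23 after 8 code points.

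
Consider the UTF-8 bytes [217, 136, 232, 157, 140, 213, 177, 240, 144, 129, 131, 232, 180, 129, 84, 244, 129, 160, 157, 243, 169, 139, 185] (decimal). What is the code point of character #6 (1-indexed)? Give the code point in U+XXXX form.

Offset 0: leading byte 0xD9 = 11011001 → 2-byte char #1 = D9 88.
Offset 2: leading byte 0xE8 = 11101000 → 3-byte char #2 = E8 9D 8C.
Offset 5: leading byte 0xD5 = 11010101 → 2-byte char #3 = D5 B1.
Offset 7: leading byte 0xF0 = 11110000 → 4-byte char #4 = F0 90 81 83.
Offset 11: leading byte 0xE8 = 11101000 → 3-byte char #5 = E8 B4 81.
Offset 14: leading byte 0x54 = 01010100 → 1-byte char #6 = 54.
Leading byte 0x54 = 01010100 matches 0xxxxxxx → 1-byte sequence.
Byte 1: 0x54 = 01010100, payload 1010100 (7 bits).
Concatenate: 1010100 = 0x54 (7 bits → U+0054).

U+0054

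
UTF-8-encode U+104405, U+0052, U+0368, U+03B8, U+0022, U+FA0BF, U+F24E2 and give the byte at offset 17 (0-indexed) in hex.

0xA2

U+104405 → 4-byte form F4 84 90 85 at offsets 0–3.
U+0052 → 1-byte form 52 at offsets 4–4.
U+0368 → 2-byte form CD A8 at offsets 5–6.
U+03B8 → 2-byte form CE B8 at offsets 7–8.
U+0022 → 1-byte form 22 at offsets 9–9.
U+FA0BF → 4-byte form F3 BA 82 BF at offsets 10–13.
U+F24E2 → 4-byte form F3 B2 93 A2 at offsets 14–17.
Offset 17 falls in char 7's range; it's byte 4 of F3 B2 93 A2 = 0xA2.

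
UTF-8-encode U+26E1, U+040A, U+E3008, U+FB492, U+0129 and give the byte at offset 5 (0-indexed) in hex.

U+26E1 → 3-byte form E2 9B A1 at offsets 0–2.
U+040A → 2-byte form D0 8A at offsets 3–4.
U+E3008 → 4-byte form F3 A3 80 88 at offsets 5–8.
Offset 5 falls in char 3's range; it's byte 1 of F3 A3 80 88 = 0xF3.

0xF3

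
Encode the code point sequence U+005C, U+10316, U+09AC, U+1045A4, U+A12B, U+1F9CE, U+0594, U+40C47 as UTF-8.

5C F0 90 8C 96 E0 A6 AC F4 84 96 A4 EA 84 AB F0 9F A7 8E D6 94 F1 80 B1 87

U+005C: 1-byte form → 5C.
U+10316: 4-byte form → F0 90 8C 96.
U+09AC: 3-byte form → E0 A6 AC.
U+1045A4: 4-byte form → F4 84 96 A4.
U+A12B: 3-byte form → EA 84 AB.
U+1F9CE: 4-byte form → F0 9F A7 8E.
U+0594: 2-byte form → D6 94.
U+40C47: 4-byte form → F1 80 B1 87.
Concatenated (25 bytes): 5C F0 90 8C 96 E0 A6 AC F4 84 96 A4 EA 84 AB F0 9F A7 8E D6 94 F1 80 B1 87.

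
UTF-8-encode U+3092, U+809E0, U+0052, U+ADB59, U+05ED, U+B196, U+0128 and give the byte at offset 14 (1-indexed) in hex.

0xAD

1-indexed offset 14 is 0-indexed offset 13.
U+3092 → 3-byte form E3 82 92 at offsets 0–2.
U+809E0 → 4-byte form F2 80 A7 A0 at offsets 3–6.
U+0052 → 1-byte form 52 at offsets 7–7.
U+ADB59 → 4-byte form F2 AD AD 99 at offsets 8–11.
U+05ED → 2-byte form D7 AD at offsets 12–13.
Offset 13 falls in char 5's range; it's byte 2 of D7 AD = 0xAD.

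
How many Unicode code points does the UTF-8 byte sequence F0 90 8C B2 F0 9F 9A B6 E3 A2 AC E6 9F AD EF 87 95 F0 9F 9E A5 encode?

Byte at offset 0: 0xF0 = 11110000 → 4-byte char (#1). Advance 4.
Byte at offset 4: 0xF0 = 11110000 → 4-byte char (#2). Advance 4.
Byte at offset 8: 0xE3 = 11100011 → 3-byte char (#3). Advance 3.
Byte at offset 11: 0xE6 = 11100110 → 3-byte char (#4). Advance 3.
Byte at offset 14: 0xEF = 11101111 → 3-byte char (#5). Advance 3.
Byte at offset 17: 0xF0 = 11110000 → 4-byte char (#6). Advance 4.
Reached end at offset 21 after 6 code points.

6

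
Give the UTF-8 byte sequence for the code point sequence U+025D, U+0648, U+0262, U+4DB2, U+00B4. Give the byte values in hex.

U+025D: 2-byte form → C9 9D.
U+0648: 2-byte form → D9 88.
U+0262: 2-byte form → C9 A2.
U+4DB2: 3-byte form → E4 B6 B2.
U+00B4: 2-byte form → C2 B4.
Concatenated (11 bytes): C9 9D D9 88 C9 A2 E4 B6 B2 C2 B4.

C9 9D D9 88 C9 A2 E4 B6 B2 C2 B4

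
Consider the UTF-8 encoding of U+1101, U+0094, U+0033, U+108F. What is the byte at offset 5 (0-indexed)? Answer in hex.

0x33

U+1101 → 3-byte form E1 84 81 at offsets 0–2.
U+0094 → 2-byte form C2 94 at offsets 3–4.
U+0033 → 1-byte form 33 at offsets 5–5.
Offset 5 falls in char 3's range; it's byte 1 of 33 = 0x33.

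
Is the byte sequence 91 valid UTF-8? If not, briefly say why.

invalid (continuation byte with no leading byte)

Byte 0x91 = 10010001 has the form 10xxxxxx — a continuation byte — but there is no preceding leading byte.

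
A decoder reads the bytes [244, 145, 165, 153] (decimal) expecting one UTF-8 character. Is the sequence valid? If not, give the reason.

Leading byte 0xF4 = 11110100 → 4-byte form.
Payload = 0x111959, which exceeds U+10FFFF, the maximum Unicode code point. (Leading bytes F5–FF, or F4 followed by ≥ 0x90, are invalid.)

invalid (encodes a value above U+10FFFF)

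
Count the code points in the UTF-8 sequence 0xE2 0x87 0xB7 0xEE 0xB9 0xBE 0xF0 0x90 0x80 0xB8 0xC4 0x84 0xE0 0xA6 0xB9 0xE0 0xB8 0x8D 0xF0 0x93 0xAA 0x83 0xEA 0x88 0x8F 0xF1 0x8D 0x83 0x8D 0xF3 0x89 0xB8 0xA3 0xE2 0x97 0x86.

Byte at offset 0: 0xE2 = 11100010 → 3-byte char (#1). Advance 3.
Byte at offset 3: 0xEE = 11101110 → 3-byte char (#2). Advance 3.
Byte at offset 6: 0xF0 = 11110000 → 4-byte char (#3). Advance 4.
Byte at offset 10: 0xC4 = 11000100 → 2-byte char (#4). Advance 2.
Byte at offset 12: 0xE0 = 11100000 → 3-byte char (#5). Advance 3.
Byte at offset 15: 0xE0 = 11100000 → 3-byte char (#6). Advance 3.
Byte at offset 18: 0xF0 = 11110000 → 4-byte char (#7). Advance 4.
Byte at offset 22: 0xEA = 11101010 → 3-byte char (#8). Advance 3.
Byte at offset 25: 0xF1 = 11110001 → 4-byte char (#9). Advance 4.
Byte at offset 29: 0xF3 = 11110011 → 4-byte char (#10). Advance 4.
Byte at offset 33: 0xE2 = 11100010 → 3-byte char (#11). Advance 3.
Reached end at offset 36 after 11 code points.

11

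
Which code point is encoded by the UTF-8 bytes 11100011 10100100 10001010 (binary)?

U+390A

Leading byte 0xE3 = 11100011 matches 1110xxxx → 3-byte sequence.
Byte 1: 0xE3 = 11100011, payload 0011 (4 bits).
Byte 2: 0xA4 = 10100100 (10xxxxxx ✓), payload 100100.
Byte 3: 0x8A = 10001010 (10xxxxxx ✓), payload 001010.
Concatenate: 0011100100001010 = 0x390A (16 bits → U+390A).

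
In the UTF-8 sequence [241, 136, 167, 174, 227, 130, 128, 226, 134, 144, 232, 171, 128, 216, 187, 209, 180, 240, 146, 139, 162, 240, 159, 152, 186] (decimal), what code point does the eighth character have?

U+1F63A

Offset 0: leading byte 0xF1 = 11110001 → 4-byte char #1 = F1 88 A7 AE.
Offset 4: leading byte 0xE3 = 11100011 → 3-byte char #2 = E3 82 80.
Offset 7: leading byte 0xE2 = 11100010 → 3-byte char #3 = E2 86 90.
Offset 10: leading byte 0xE8 = 11101000 → 3-byte char #4 = E8 AB 80.
Offset 13: leading byte 0xD8 = 11011000 → 2-byte char #5 = D8 BB.
Offset 15: leading byte 0xD1 = 11010001 → 2-byte char #6 = D1 B4.
Offset 17: leading byte 0xF0 = 11110000 → 4-byte char #7 = F0 92 8B A2.
Offset 21: leading byte 0xF0 = 11110000 → 4-byte char #8 = F0 9F 98 BA.
Leading byte 0xF0 = 11110000 matches 11110xxx → 4-byte sequence.
Byte 1: 0xF0 = 11110000, payload 000 (3 bits).
Byte 2: 0x9F = 10011111 (10xxxxxx ✓), payload 011111.
Byte 3: 0x98 = 10011000 (10xxxxxx ✓), payload 011000.
Byte 4: 0xBA = 10111010 (10xxxxxx ✓), payload 111010.
Concatenate: 000011111011000111010 = 0x1F63A (21 bits → U+1F63A).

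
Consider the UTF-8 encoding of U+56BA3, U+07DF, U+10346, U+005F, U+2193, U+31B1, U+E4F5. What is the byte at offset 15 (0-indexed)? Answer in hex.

U+56BA3 → 4-byte form F1 96 AE A3 at offsets 0–3.
U+07DF → 2-byte form DF 9F at offsets 4–5.
U+10346 → 4-byte form F0 90 8D 86 at offsets 6–9.
U+005F → 1-byte form 5F at offsets 10–10.
U+2193 → 3-byte form E2 86 93 at offsets 11–13.
U+31B1 → 3-byte form E3 86 B1 at offsets 14–16.
Offset 15 falls in char 6's range; it's byte 2 of E3 86 B1 = 0x86.

0x86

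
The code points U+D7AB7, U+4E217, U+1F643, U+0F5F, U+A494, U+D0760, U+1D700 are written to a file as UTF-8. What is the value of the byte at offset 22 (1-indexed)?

1-indexed offset 22 is 0-indexed offset 21.
U+D7AB7 → 4-byte form F3 97 AA B7 at offsets 0–3.
U+4E217 → 4-byte form F1 8E 88 97 at offsets 4–7.
U+1F643 → 4-byte form F0 9F 99 83 at offsets 8–11.
U+0F5F → 3-byte form E0 BD 9F at offsets 12–14.
U+A494 → 3-byte form EA 92 94 at offsets 15–17.
U+D0760 → 4-byte form F3 90 9D A0 at offsets 18–21.
Offset 21 falls in char 6's range; it's byte 4 of F3 90 9D A0 = 0xA0.

0xA0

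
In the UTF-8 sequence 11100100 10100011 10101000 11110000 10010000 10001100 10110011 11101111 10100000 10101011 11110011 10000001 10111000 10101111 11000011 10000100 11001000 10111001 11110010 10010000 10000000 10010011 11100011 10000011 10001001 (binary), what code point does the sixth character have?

Offset 0: leading byte 0xE4 = 11100100 → 3-byte char #1 = E4 A3 A8.
Offset 3: leading byte 0xF0 = 11110000 → 4-byte char #2 = F0 90 8C B3.
Offset 7: leading byte 0xEF = 11101111 → 3-byte char #3 = EF A0 AB.
Offset 10: leading byte 0xF3 = 11110011 → 4-byte char #4 = F3 81 B8 AF.
Offset 14: leading byte 0xC3 = 11000011 → 2-byte char #5 = C3 84.
Offset 16: leading byte 0xC8 = 11001000 → 2-byte char #6 = C8 B9.
Leading byte 0xC8 = 11001000 matches 110xxxxx → 2-byte sequence.
Byte 1: 0xC8 = 11001000, payload 01000 (5 bits).
Byte 2: 0xB9 = 10111001 (10xxxxxx ✓), payload 111001.
Concatenate: 01000111001 = 0x239 (11 bits → U+0239).

U+0239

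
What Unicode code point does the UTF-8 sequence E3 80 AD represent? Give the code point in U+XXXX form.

U+302D

Leading byte 0xE3 = 11100011 matches 1110xxxx → 3-byte sequence.
Byte 1: 0xE3 = 11100011, payload 0011 (4 bits).
Byte 2: 0x80 = 10000000 (10xxxxxx ✓), payload 000000.
Byte 3: 0xAD = 10101101 (10xxxxxx ✓), payload 101101.
Concatenate: 0011000000101101 = 0x302D (16 bits → U+302D).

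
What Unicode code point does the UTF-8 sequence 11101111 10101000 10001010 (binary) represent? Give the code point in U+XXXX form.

Leading byte 0xEF = 11101111 matches 1110xxxx → 3-byte sequence.
Byte 1: 0xEF = 11101111, payload 1111 (4 bits).
Byte 2: 0xA8 = 10101000 (10xxxxxx ✓), payload 101000.
Byte 3: 0x8A = 10001010 (10xxxxxx ✓), payload 001010.
Concatenate: 1111101000001010 = 0xFA0A (16 bits → U+FA0A).

U+FA0A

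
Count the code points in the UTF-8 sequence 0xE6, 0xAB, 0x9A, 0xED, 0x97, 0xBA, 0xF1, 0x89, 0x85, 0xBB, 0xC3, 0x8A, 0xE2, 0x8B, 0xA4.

Byte at offset 0: 0xE6 = 11100110 → 3-byte char (#1). Advance 3.
Byte at offset 3: 0xED = 11101101 → 3-byte char (#2). Advance 3.
Byte at offset 6: 0xF1 = 11110001 → 4-byte char (#3). Advance 4.
Byte at offset 10: 0xC3 = 11000011 → 2-byte char (#4). Advance 2.
Byte at offset 12: 0xE2 = 11100010 → 3-byte char (#5). Advance 3.
Reached end at offset 15 after 5 code points.

5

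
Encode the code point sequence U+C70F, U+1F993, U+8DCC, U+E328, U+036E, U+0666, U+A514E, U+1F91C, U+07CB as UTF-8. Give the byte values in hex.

EC 9C 8F F0 9F A6 93 E8 B7 8C EE 8C A8 CD AE D9 A6 F2 A5 85 8E F0 9F A4 9C DF 8B

U+C70F: 3-byte form → EC 9C 8F.
U+1F993: 4-byte form → F0 9F A6 93.
U+8DCC: 3-byte form → E8 B7 8C.
U+E328: 3-byte form → EE 8C A8.
U+036E: 2-byte form → CD AE.
U+0666: 2-byte form → D9 A6.
U+A514E: 4-byte form → F2 A5 85 8E.
U+1F91C: 4-byte form → F0 9F A4 9C.
U+07CB: 2-byte form → DF 8B.
Concatenated (27 bytes): EC 9C 8F F0 9F A6 93 E8 B7 8C EE 8C A8 CD AE D9 A6 F2 A5 85 8E F0 9F A4 9C DF 8B.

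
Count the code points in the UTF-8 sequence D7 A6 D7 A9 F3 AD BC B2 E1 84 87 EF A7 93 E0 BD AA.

Byte at offset 0: 0xD7 = 11010111 → 2-byte char (#1). Advance 2.
Byte at offset 2: 0xD7 = 11010111 → 2-byte char (#2). Advance 2.
Byte at offset 4: 0xF3 = 11110011 → 4-byte char (#3). Advance 4.
Byte at offset 8: 0xE1 = 11100001 → 3-byte char (#4). Advance 3.
Byte at offset 11: 0xEF = 11101111 → 3-byte char (#5). Advance 3.
Byte at offset 14: 0xE0 = 11100000 → 3-byte char (#6). Advance 3.
Reached end at offset 17 after 6 code points.

6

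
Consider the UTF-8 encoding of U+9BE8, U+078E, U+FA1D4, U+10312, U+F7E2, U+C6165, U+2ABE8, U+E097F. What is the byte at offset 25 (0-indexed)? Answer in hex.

U+9BE8 → 3-byte form E9 AF A8 at offsets 0–2.
U+078E → 2-byte form DE 8E at offsets 3–4.
U+FA1D4 → 4-byte form F3 BA 87 94 at offsets 5–8.
U+10312 → 4-byte form F0 90 8C 92 at offsets 9–12.
U+F7E2 → 3-byte form EF 9F A2 at offsets 13–15.
U+C6165 → 4-byte form F3 86 85 A5 at offsets 16–19.
U+2ABE8 → 4-byte form F0 AA AF A8 at offsets 20–23.
U+E097F → 4-byte form F3 A0 A5 BF at offsets 24–27.
Offset 25 falls in char 8's range; it's byte 2 of F3 A0 A5 BF = 0xA0.

0xA0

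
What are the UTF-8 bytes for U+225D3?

U+225D3 = 0x225D3 = 140755 decimal. In range U+10000–U+10FFFF → 4-byte form: 11110xxx 10xxxxxx 10xxxxxx 10xxxxxx.
Binary (21 bits): 000100010010111010011.
Split 3+6+6+6: 000 | 100010 | 010111 | 010011.
Byte 1: 11110000 = 0xF0.
Byte 2: 10100010 = 0xA2.
Byte 3: 10010111 = 0x97.
Byte 4: 10010011 = 0x93.

F0 A2 97 93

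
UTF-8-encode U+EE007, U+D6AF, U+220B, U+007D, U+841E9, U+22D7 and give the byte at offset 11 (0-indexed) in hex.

0xF2

U+EE007 → 4-byte form F3 AE 80 87 at offsets 0–3.
U+D6AF → 3-byte form ED 9A AF at offsets 4–6.
U+220B → 3-byte form E2 88 8B at offsets 7–9.
U+007D → 1-byte form 7D at offsets 10–10.
U+841E9 → 4-byte form F2 84 87 A9 at offsets 11–14.
Offset 11 falls in char 5's range; it's byte 1 of F2 84 87 A9 = 0xF2.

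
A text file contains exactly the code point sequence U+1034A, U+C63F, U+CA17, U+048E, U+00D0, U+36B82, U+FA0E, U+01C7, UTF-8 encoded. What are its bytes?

F0 90 8D 8A EC 98 BF EC A8 97 D2 8E C3 90 F0 B6 AE 82 EF A8 8E C7 87

U+1034A: 4-byte form → F0 90 8D 8A.
U+C63F: 3-byte form → EC 98 BF.
U+CA17: 3-byte form → EC A8 97.
U+048E: 2-byte form → D2 8E.
U+00D0: 2-byte form → C3 90.
U+36B82: 4-byte form → F0 B6 AE 82.
U+FA0E: 3-byte form → EF A8 8E.
U+01C7: 2-byte form → C7 87.
Concatenated (23 bytes): F0 90 8D 8A EC 98 BF EC A8 97 D2 8E C3 90 F0 B6 AE 82 EF A8 8E C7 87.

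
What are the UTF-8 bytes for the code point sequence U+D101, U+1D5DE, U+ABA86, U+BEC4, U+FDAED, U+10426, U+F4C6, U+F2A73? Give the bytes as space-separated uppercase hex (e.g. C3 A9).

ED 84 81 F0 9D 97 9E F2 AB AA 86 EB BB 84 F3 BD AB AD F0 90 90 A6 EF 93 86 F3 B2 A9 B3

U+D101: 3-byte form → ED 84 81.
U+1D5DE: 4-byte form → F0 9D 97 9E.
U+ABA86: 4-byte form → F2 AB AA 86.
U+BEC4: 3-byte form → EB BB 84.
U+FDAED: 4-byte form → F3 BD AB AD.
U+10426: 4-byte form → F0 90 90 A6.
U+F4C6: 3-byte form → EF 93 86.
U+F2A73: 4-byte form → F3 B2 A9 B3.
Concatenated (29 bytes): ED 84 81 F0 9D 97 9E F2 AB AA 86 EB BB 84 F3 BD AB AD F0 90 90 A6 EF 93 86 F3 B2 A9 B3.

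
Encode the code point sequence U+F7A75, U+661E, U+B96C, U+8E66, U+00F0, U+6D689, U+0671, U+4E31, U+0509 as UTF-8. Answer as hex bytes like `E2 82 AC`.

U+F7A75: 4-byte form → F3 B7 A9 B5.
U+661E: 3-byte form → E6 98 9E.
U+B96C: 3-byte form → EB A5 AC.
U+8E66: 3-byte form → E8 B9 A6.
U+00F0: 2-byte form → C3 B0.
U+6D689: 4-byte form → F1 AD 9A 89.
U+0671: 2-byte form → D9 B1.
U+4E31: 3-byte form → E4 B8 B1.
U+0509: 2-byte form → D4 89.
Concatenated (26 bytes): F3 B7 A9 B5 E6 98 9E EB A5 AC E8 B9 A6 C3 B0 F1 AD 9A 89 D9 B1 E4 B8 B1 D4 89.

F3 B7 A9 B5 E6 98 9E EB A5 AC E8 B9 A6 C3 B0 F1 AD 9A 89 D9 B1 E4 B8 B1 D4 89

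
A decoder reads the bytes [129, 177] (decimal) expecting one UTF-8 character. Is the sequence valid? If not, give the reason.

invalid (continuation byte with no leading byte)

Byte 0x81 = 10000001 has the form 10xxxxxx — a continuation byte — but there is no preceding leading byte.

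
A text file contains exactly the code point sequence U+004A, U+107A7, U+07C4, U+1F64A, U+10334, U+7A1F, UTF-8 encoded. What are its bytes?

4A F0 90 9E A7 DF 84 F0 9F 99 8A F0 90 8C B4 E7 A8 9F

U+004A: 1-byte form → 4A.
U+107A7: 4-byte form → F0 90 9E A7.
U+07C4: 2-byte form → DF 84.
U+1F64A: 4-byte form → F0 9F 99 8A.
U+10334: 4-byte form → F0 90 8C B4.
U+7A1F: 3-byte form → E7 A8 9F.
Concatenated (18 bytes): 4A F0 90 9E A7 DF 84 F0 9F 99 8A F0 90 8C B4 E7 A8 9F.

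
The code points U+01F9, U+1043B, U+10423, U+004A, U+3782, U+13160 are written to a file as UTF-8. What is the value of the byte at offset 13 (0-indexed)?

U+01F9 → 2-byte form C7 B9 at offsets 0–1.
U+1043B → 4-byte form F0 90 90 BB at offsets 2–5.
U+10423 → 4-byte form F0 90 90 A3 at offsets 6–9.
U+004A → 1-byte form 4A at offsets 10–10.
U+3782 → 3-byte form E3 9E 82 at offsets 11–13.
Offset 13 falls in char 5's range; it's byte 3 of E3 9E 82 = 0x82.

0x82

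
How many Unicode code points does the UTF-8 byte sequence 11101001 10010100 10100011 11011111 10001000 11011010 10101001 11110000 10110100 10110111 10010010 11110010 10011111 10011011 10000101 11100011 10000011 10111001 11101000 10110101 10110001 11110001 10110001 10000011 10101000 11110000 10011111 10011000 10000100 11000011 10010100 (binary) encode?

Byte at offset 0: 0xE9 = 11101001 → 3-byte char (#1). Advance 3.
Byte at offset 3: 0xDF = 11011111 → 2-byte char (#2). Advance 2.
Byte at offset 5: 0xDA = 11011010 → 2-byte char (#3). Advance 2.
Byte at offset 7: 0xF0 = 11110000 → 4-byte char (#4). Advance 4.
Byte at offset 11: 0xF2 = 11110010 → 4-byte char (#5). Advance 4.
Byte at offset 15: 0xE3 = 11100011 → 3-byte char (#6). Advance 3.
Byte at offset 18: 0xE8 = 11101000 → 3-byte char (#7). Advance 3.
Byte at offset 21: 0xF1 = 11110001 → 4-byte char (#8). Advance 4.
Byte at offset 25: 0xF0 = 11110000 → 4-byte char (#9). Advance 4.
Byte at offset 29: 0xC3 = 11000011 → 2-byte char (#10). Advance 2.
Reached end at offset 31 after 10 code points.

10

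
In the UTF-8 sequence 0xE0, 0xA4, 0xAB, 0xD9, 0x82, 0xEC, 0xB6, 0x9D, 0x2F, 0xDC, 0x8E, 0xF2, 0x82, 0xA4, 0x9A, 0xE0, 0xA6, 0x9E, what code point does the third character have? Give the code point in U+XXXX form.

U+CD9D

Offset 0: leading byte 0xE0 = 11100000 → 3-byte char #1 = E0 A4 AB.
Offset 3: leading byte 0xD9 = 11011001 → 2-byte char #2 = D9 82.
Offset 5: leading byte 0xEC = 11101100 → 3-byte char #3 = EC B6 9D.
Leading byte 0xEC = 11101100 matches 1110xxxx → 3-byte sequence.
Byte 1: 0xEC = 11101100, payload 1100 (4 bits).
Byte 2: 0xB6 = 10110110 (10xxxxxx ✓), payload 110110.
Byte 3: 0x9D = 10011101 (10xxxxxx ✓), payload 011101.
Concatenate: 1100110110011101 = 0xCD9D (16 bits → U+CD9D).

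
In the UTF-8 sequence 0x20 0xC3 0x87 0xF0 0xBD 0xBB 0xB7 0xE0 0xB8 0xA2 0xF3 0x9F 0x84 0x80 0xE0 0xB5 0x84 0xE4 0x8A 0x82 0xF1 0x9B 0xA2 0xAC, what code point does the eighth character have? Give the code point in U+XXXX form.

U+5B8AC

Offset 0: leading byte 0x20 = 00100000 → 1-byte char #1 = 20.
Offset 1: leading byte 0xC3 = 11000011 → 2-byte char #2 = C3 87.
Offset 3: leading byte 0xF0 = 11110000 → 4-byte char #3 = F0 BD BB B7.
Offset 7: leading byte 0xE0 = 11100000 → 3-byte char #4 = E0 B8 A2.
Offset 10: leading byte 0xF3 = 11110011 → 4-byte char #5 = F3 9F 84 80.
Offset 14: leading byte 0xE0 = 11100000 → 3-byte char #6 = E0 B5 84.
Offset 17: leading byte 0xE4 = 11100100 → 3-byte char #7 = E4 8A 82.
Offset 20: leading byte 0xF1 = 11110001 → 4-byte char #8 = F1 9B A2 AC.
Leading byte 0xF1 = 11110001 matches 11110xxx → 4-byte sequence.
Byte 1: 0xF1 = 11110001, payload 001 (3 bits).
Byte 2: 0x9B = 10011011 (10xxxxxx ✓), payload 011011.
Byte 3: 0xA2 = 10100010 (10xxxxxx ✓), payload 100010.
Byte 4: 0xAC = 10101100 (10xxxxxx ✓), payload 101100.
Concatenate: 001011011100010101100 = 0x5B8AC (21 bits → U+5B8AC).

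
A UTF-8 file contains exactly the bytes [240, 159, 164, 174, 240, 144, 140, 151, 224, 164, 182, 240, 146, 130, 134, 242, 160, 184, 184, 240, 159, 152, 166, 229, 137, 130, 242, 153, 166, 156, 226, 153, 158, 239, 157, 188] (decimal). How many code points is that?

Byte at offset 0: 0xF0 = 11110000 → 4-byte char (#1). Advance 4.
Byte at offset 4: 0xF0 = 11110000 → 4-byte char (#2). Advance 4.
Byte at offset 8: 0xE0 = 11100000 → 3-byte char (#3). Advance 3.
Byte at offset 11: 0xF0 = 11110000 → 4-byte char (#4). Advance 4.
Byte at offset 15: 0xF2 = 11110010 → 4-byte char (#5). Advance 4.
Byte at offset 19: 0xF0 = 11110000 → 4-byte char (#6). Advance 4.
Byte at offset 23: 0xE5 = 11100101 → 3-byte char (#7). Advance 3.
Byte at offset 26: 0xF2 = 11110010 → 4-byte char (#8). Advance 4.
Byte at offset 30: 0xE2 = 11100010 → 3-byte char (#9). Advance 3.
Byte at offset 33: 0xEF = 11101111 → 3-byte char (#10). Advance 3.
Reached end at offset 36 after 10 code points.

10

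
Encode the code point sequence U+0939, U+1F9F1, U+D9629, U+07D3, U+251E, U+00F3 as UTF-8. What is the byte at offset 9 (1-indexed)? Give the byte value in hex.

0x99

1-indexed offset 9 is 0-indexed offset 8.
U+0939 → 3-byte form E0 A4 B9 at offsets 0–2.
U+1F9F1 → 4-byte form F0 9F A7 B1 at offsets 3–6.
U+D9629 → 4-byte form F3 99 98 A9 at offsets 7–10.
Offset 8 falls in char 3's range; it's byte 2 of F3 99 98 A9 = 0x99.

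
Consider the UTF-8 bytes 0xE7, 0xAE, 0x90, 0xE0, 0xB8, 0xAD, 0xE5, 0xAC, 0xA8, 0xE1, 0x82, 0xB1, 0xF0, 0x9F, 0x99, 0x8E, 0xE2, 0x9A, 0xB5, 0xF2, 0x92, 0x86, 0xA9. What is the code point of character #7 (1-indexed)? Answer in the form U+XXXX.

U+921A9

Offset 0: leading byte 0xE7 = 11100111 → 3-byte char #1 = E7 AE 90.
Offset 3: leading byte 0xE0 = 11100000 → 3-byte char #2 = E0 B8 AD.
Offset 6: leading byte 0xE5 = 11100101 → 3-byte char #3 = E5 AC A8.
Offset 9: leading byte 0xE1 = 11100001 → 3-byte char #4 = E1 82 B1.
Offset 12: leading byte 0xF0 = 11110000 → 4-byte char #5 = F0 9F 99 8E.
Offset 16: leading byte 0xE2 = 11100010 → 3-byte char #6 = E2 9A B5.
Offset 19: leading byte 0xF2 = 11110010 → 4-byte char #7 = F2 92 86 A9.
Leading byte 0xF2 = 11110010 matches 11110xxx → 4-byte sequence.
Byte 1: 0xF2 = 11110010, payload 010 (3 bits).
Byte 2: 0x92 = 10010010 (10xxxxxx ✓), payload 010010.
Byte 3: 0x86 = 10000110 (10xxxxxx ✓), payload 000110.
Byte 4: 0xA9 = 10101001 (10xxxxxx ✓), payload 101001.
Concatenate: 010010010000110101001 = 0x921A9 (21 bits → U+921A9).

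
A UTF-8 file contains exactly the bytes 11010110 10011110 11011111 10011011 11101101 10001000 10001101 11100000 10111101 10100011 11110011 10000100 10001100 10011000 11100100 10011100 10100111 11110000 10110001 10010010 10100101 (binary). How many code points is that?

Byte at offset 0: 0xD6 = 11010110 → 2-byte char (#1). Advance 2.
Byte at offset 2: 0xDF = 11011111 → 2-byte char (#2). Advance 2.
Byte at offset 4: 0xED = 11101101 → 3-byte char (#3). Advance 3.
Byte at offset 7: 0xE0 = 11100000 → 3-byte char (#4). Advance 3.
Byte at offset 10: 0xF3 = 11110011 → 4-byte char (#5). Advance 4.
Byte at offset 14: 0xE4 = 11100100 → 3-byte char (#6). Advance 3.
Byte at offset 17: 0xF0 = 11110000 → 4-byte char (#7). Advance 4.
Reached end at offset 21 after 7 code points.

7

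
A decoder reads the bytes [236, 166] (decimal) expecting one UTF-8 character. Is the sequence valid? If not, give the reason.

invalid (sequence truncated)

Leading byte 0xEC = 11101100 → 3-byte form, but only 2 bytes are present.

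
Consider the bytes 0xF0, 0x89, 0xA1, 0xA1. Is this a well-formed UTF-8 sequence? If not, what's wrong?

invalid (overlong encoding)

Leading byte 0xF0 = 11110000 → 4-byte form.
Continuation bytes all match 10xxxxxx. Payload decodes to 0x9861.
But 0x9861 < 0x10000, the minimum for a 4-byte sequence — this is an overlong encoding.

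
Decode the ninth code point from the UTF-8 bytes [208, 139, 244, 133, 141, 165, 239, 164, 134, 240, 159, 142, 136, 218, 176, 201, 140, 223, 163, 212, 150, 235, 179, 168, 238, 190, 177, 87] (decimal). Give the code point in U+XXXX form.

Offset 0: leading byte 0xD0 = 11010000 → 2-byte char #1 = D0 8B.
Offset 2: leading byte 0xF4 = 11110100 → 4-byte char #2 = F4 85 8D A5.
Offset 6: leading byte 0xEF = 11101111 → 3-byte char #3 = EF A4 86.
Offset 9: leading byte 0xF0 = 11110000 → 4-byte char #4 = F0 9F 8E 88.
Offset 13: leading byte 0xDA = 11011010 → 2-byte char #5 = DA B0.
Offset 15: leading byte 0xC9 = 11001001 → 2-byte char #6 = C9 8C.
Offset 17: leading byte 0xDF = 11011111 → 2-byte char #7 = DF A3.
Offset 19: leading byte 0xD4 = 11010100 → 2-byte char #8 = D4 96.
Offset 21: leading byte 0xEB = 11101011 → 3-byte char #9 = EB B3 A8.
Leading byte 0xEB = 11101011 matches 1110xxxx → 3-byte sequence.
Byte 1: 0xEB = 11101011, payload 1011 (4 bits).
Byte 2: 0xB3 = 10110011 (10xxxxxx ✓), payload 110011.
Byte 3: 0xA8 = 10101000 (10xxxxxx ✓), payload 101000.
Concatenate: 1011110011101000 = 0xBCE8 (16 bits → U+BCE8).

U+BCE8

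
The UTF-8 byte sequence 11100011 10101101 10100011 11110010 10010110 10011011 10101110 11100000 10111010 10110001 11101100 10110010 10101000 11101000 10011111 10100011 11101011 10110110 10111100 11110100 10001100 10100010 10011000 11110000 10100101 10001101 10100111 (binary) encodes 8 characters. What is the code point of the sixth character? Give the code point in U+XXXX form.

U+BDBC

Offset 0: leading byte 0xE3 = 11100011 → 3-byte char #1 = E3 AD A3.
Offset 3: leading byte 0xF2 = 11110010 → 4-byte char #2 = F2 96 9B AE.
Offset 7: leading byte 0xE0 = 11100000 → 3-byte char #3 = E0 BA B1.
Offset 10: leading byte 0xEC = 11101100 → 3-byte char #4 = EC B2 A8.
Offset 13: leading byte 0xE8 = 11101000 → 3-byte char #5 = E8 9F A3.
Offset 16: leading byte 0xEB = 11101011 → 3-byte char #6 = EB B6 BC.
Leading byte 0xEB = 11101011 matches 1110xxxx → 3-byte sequence.
Byte 1: 0xEB = 11101011, payload 1011 (4 bits).
Byte 2: 0xB6 = 10110110 (10xxxxxx ✓), payload 110110.
Byte 3: 0xBC = 10111100 (10xxxxxx ✓), payload 111100.
Concatenate: 1011110110111100 = 0xBDBC (16 bits → U+BDBC).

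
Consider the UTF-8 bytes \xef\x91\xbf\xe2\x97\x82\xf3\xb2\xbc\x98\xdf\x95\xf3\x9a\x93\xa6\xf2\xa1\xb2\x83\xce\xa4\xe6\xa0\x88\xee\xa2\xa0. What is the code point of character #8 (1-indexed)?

Offset 0: leading byte 0xEF = 11101111 → 3-byte char #1 = EF 91 BF.
Offset 3: leading byte 0xE2 = 11100010 → 3-byte char #2 = E2 97 82.
Offset 6: leading byte 0xF3 = 11110011 → 4-byte char #3 = F3 B2 BC 98.
Offset 10: leading byte 0xDF = 11011111 → 2-byte char #4 = DF 95.
Offset 12: leading byte 0xF3 = 11110011 → 4-byte char #5 = F3 9A 93 A6.
Offset 16: leading byte 0xF2 = 11110010 → 4-byte char #6 = F2 A1 B2 83.
Offset 20: leading byte 0xCE = 11001110 → 2-byte char #7 = CE A4.
Offset 22: leading byte 0xE6 = 11100110 → 3-byte char #8 = E6 A0 88.
Leading byte 0xE6 = 11100110 matches 1110xxxx → 3-byte sequence.
Byte 1: 0xE6 = 11100110, payload 0110 (4 bits).
Byte 2: 0xA0 = 10100000 (10xxxxxx ✓), payload 100000.
Byte 3: 0x88 = 10001000 (10xxxxxx ✓), payload 001000.
Concatenate: 0110100000001000 = 0x6808 (16 bits → U+6808).

U+6808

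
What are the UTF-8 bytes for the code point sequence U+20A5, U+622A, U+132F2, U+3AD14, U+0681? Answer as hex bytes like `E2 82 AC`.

E2 82 A5 E6 88 AA F0 93 8B B2 F0 BA B4 94 DA 81

U+20A5: 3-byte form → E2 82 A5.
U+622A: 3-byte form → E6 88 AA.
U+132F2: 4-byte form → F0 93 8B B2.
U+3AD14: 4-byte form → F0 BA B4 94.
U+0681: 2-byte form → DA 81.
Concatenated (16 bytes): E2 82 A5 E6 88 AA F0 93 8B B2 F0 BA B4 94 DA 81.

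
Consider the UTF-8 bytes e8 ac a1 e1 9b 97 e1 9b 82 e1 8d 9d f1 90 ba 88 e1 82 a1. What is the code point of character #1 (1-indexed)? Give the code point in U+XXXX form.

U+8B21

Offset 0: leading byte 0xE8 = 11101000 → 3-byte char #1 = E8 AC A1.
Leading byte 0xE8 = 11101000 matches 1110xxxx → 3-byte sequence.
Byte 1: 0xE8 = 11101000, payload 1000 (4 bits).
Byte 2: 0xAC = 10101100 (10xxxxxx ✓), payload 101100.
Byte 3: 0xA1 = 10100001 (10xxxxxx ✓), payload 100001.
Concatenate: 1000101100100001 = 0x8B21 (16 bits → U+8B21).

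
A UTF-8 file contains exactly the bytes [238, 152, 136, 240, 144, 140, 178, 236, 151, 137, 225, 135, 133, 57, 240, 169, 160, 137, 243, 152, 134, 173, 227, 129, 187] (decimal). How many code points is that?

Byte at offset 0: 0xEE = 11101110 → 3-byte char (#1). Advance 3.
Byte at offset 3: 0xF0 = 11110000 → 4-byte char (#2). Advance 4.
Byte at offset 7: 0xEC = 11101100 → 3-byte char (#3). Advance 3.
Byte at offset 10: 0xE1 = 11100001 → 3-byte char (#4). Advance 3.
Byte at offset 13: 0x39 = 00111001 → 1-byte char (#5). Advance 1.
Byte at offset 14: 0xF0 = 11110000 → 4-byte char (#6). Advance 4.
Byte at offset 18: 0xF3 = 11110011 → 4-byte char (#7). Advance 4.
Byte at offset 22: 0xE3 = 11100011 → 3-byte char (#8). Advance 3.
Reached end at offset 25 after 8 code points.

8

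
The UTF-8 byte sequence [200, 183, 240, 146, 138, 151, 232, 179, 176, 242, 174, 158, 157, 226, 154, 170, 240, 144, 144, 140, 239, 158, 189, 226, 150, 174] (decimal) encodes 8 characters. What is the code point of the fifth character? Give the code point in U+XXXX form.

U+26AA

Offset 0: leading byte 0xC8 = 11001000 → 2-byte char #1 = C8 B7.
Offset 2: leading byte 0xF0 = 11110000 → 4-byte char #2 = F0 92 8A 97.
Offset 6: leading byte 0xE8 = 11101000 → 3-byte char #3 = E8 B3 B0.
Offset 9: leading byte 0xF2 = 11110010 → 4-byte char #4 = F2 AE 9E 9D.
Offset 13: leading byte 0xE2 = 11100010 → 3-byte char #5 = E2 9A AA.
Leading byte 0xE2 = 11100010 matches 1110xxxx → 3-byte sequence.
Byte 1: 0xE2 = 11100010, payload 0010 (4 bits).
Byte 2: 0x9A = 10011010 (10xxxxxx ✓), payload 011010.
Byte 3: 0xAA = 10101010 (10xxxxxx ✓), payload 101010.
Concatenate: 0010011010101010 = 0x26AA (16 bits → U+26AA).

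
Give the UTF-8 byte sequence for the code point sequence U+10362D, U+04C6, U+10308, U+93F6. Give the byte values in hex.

U+10362D: 4-byte form → F4 83 98 AD.
U+04C6: 2-byte form → D3 86.
U+10308: 4-byte form → F0 90 8C 88.
U+93F6: 3-byte form → E9 8F B6.
Concatenated (13 bytes): F4 83 98 AD D3 86 F0 90 8C 88 E9 8F B6.

F4 83 98 AD D3 86 F0 90 8C 88 E9 8F B6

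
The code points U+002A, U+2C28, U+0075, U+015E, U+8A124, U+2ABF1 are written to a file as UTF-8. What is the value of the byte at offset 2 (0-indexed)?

0xB0

U+002A → 1-byte form 2A at offsets 0–0.
U+2C28 → 3-byte form E2 B0 A8 at offsets 1–3.
Offset 2 falls in char 2's range; it's byte 2 of E2 B0 A8 = 0xB0.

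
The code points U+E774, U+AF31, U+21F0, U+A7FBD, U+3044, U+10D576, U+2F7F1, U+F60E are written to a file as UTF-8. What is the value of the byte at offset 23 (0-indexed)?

0xB1

U+E774 → 3-byte form EE 9D B4 at offsets 0–2.
U+AF31 → 3-byte form EA BC B1 at offsets 3–5.
U+21F0 → 3-byte form E2 87 B0 at offsets 6–8.
U+A7FBD → 4-byte form F2 A7 BE BD at offsets 9–12.
U+3044 → 3-byte form E3 81 84 at offsets 13–15.
U+10D576 → 4-byte form F4 8D 95 B6 at offsets 16–19.
U+2F7F1 → 4-byte form F0 AF 9F B1 at offsets 20–23.
Offset 23 falls in char 7's range; it's byte 4 of F0 AF 9F B1 = 0xB1.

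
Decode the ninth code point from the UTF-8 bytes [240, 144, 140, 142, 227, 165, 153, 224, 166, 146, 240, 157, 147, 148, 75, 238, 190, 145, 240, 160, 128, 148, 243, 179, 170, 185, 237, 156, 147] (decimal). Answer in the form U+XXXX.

Offset 0: leading byte 0xF0 = 11110000 → 4-byte char #1 = F0 90 8C 8E.
Offset 4: leading byte 0xE3 = 11100011 → 3-byte char #2 = E3 A5 99.
Offset 7: leading byte 0xE0 = 11100000 → 3-byte char #3 = E0 A6 92.
Offset 10: leading byte 0xF0 = 11110000 → 4-byte char #4 = F0 9D 93 94.
Offset 14: leading byte 0x4B = 01001011 → 1-byte char #5 = 4B.
Offset 15: leading byte 0xEE = 11101110 → 3-byte char #6 = EE BE 91.
Offset 18: leading byte 0xF0 = 11110000 → 4-byte char #7 = F0 A0 80 94.
Offset 22: leading byte 0xF3 = 11110011 → 4-byte char #8 = F3 B3 AA B9.
Offset 26: leading byte 0xED = 11101101 → 3-byte char #9 = ED 9C 93.
Leading byte 0xED = 11101101 matches 1110xxxx → 3-byte sequence.
Byte 1: 0xED = 11101101, payload 1101 (4 bits).
Byte 2: 0x9C = 10011100 (10xxxxxx ✓), payload 011100.
Byte 3: 0x93 = 10010011 (10xxxxxx ✓), payload 010011.
Concatenate: 1101011100010011 = 0xD713 (16 bits → U+D713).

U+D713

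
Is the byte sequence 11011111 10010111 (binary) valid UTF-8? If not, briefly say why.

valid

Leading byte 0xDF = 11011111 → 2-byte form.
Continuation bytes 0x97=10010111 all match 10xxxxxx.
Decoded value 0x7D7 is ≥ 0x80 (shortest form) and not a surrogate.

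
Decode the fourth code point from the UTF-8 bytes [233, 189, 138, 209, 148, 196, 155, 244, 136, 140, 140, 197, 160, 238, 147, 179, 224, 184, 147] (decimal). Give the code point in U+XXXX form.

Offset 0: leading byte 0xE9 = 11101001 → 3-byte char #1 = E9 BD 8A.
Offset 3: leading byte 0xD1 = 11010001 → 2-byte char #2 = D1 94.
Offset 5: leading byte 0xC4 = 11000100 → 2-byte char #3 = C4 9B.
Offset 7: leading byte 0xF4 = 11110100 → 4-byte char #4 = F4 88 8C 8C.
Leading byte 0xF4 = 11110100 matches 11110xxx → 4-byte sequence.
Byte 1: 0xF4 = 11110100, payload 100 (3 bits).
Byte 2: 0x88 = 10001000 (10xxxxxx ✓), payload 001000.
Byte 3: 0x8C = 10001100 (10xxxxxx ✓), payload 001100.
Byte 4: 0x8C = 10001100 (10xxxxxx ✓), payload 001100.
Concatenate: 100001000001100001100 = 0x10830C (21 bits → U+10830C).

U+10830C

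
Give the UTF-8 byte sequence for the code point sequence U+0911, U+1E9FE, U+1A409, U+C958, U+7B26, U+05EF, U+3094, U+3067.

U+0911: 3-byte form → E0 A4 91.
U+1E9FE: 4-byte form → F0 9E A7 BE.
U+1A409: 4-byte form → F0 9A 90 89.
U+C958: 3-byte form → EC A5 98.
U+7B26: 3-byte form → E7 AC A6.
U+05EF: 2-byte form → D7 AF.
U+3094: 3-byte form → E3 82 94.
U+3067: 3-byte form → E3 81 A7.
Concatenated (25 bytes): E0 A4 91 F0 9E A7 BE F0 9A 90 89 EC A5 98 E7 AC A6 D7 AF E3 82 94 E3 81 A7.

E0 A4 91 F0 9E A7 BE F0 9A 90 89 EC A5 98 E7 AC A6 D7 AF E3 82 94 E3 81 A7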